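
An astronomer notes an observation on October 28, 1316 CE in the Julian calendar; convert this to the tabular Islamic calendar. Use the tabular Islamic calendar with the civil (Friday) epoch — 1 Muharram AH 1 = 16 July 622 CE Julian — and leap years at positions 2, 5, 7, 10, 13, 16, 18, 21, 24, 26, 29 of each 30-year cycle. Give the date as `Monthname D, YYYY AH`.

Julian Day Number of the source date = 2202028.
Converting JDN 2202028 to the tabular Islamic calendar gives 10 Sha'ban 716 AH.

Sha'ban 10, 716 AH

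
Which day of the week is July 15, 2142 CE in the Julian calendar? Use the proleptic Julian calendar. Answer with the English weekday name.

Sunday

This is JDN 2503619 (29 July 2142 Gregorian).
2503619 ≡ 6 (mod 7); counting from Monday = 0 gives Sunday.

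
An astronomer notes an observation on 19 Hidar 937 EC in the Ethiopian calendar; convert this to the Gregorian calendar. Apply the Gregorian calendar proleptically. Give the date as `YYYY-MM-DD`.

0944-11-20

Julian Day Number of the source date = 2066173.
Converting JDN 2066173 to the Gregorian calendar gives 20 November 944 CE.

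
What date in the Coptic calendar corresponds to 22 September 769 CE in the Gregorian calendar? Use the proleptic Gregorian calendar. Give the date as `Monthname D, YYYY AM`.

Thout 21, 486 AM

Julian Day Number of the source date = 2002196.
Converting JDN 2002196 to the Coptic calendar gives 21 Thout 486 AM.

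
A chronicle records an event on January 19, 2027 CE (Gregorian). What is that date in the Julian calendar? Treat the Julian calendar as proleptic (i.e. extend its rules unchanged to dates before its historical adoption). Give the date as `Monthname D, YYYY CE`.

The Julian–Gregorian offset here is 13 days (Julian trailing).
19 January 2027 Gregorian − 13 days → 6 January 2027 Julian.

January 6, 2027 CE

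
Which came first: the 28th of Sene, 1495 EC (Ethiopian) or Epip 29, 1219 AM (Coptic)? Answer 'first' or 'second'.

The two dates have Julian Day Numbers 2270201 and 2270232 respectively.
Since 2270201 < 2270232, the first date comes first.

first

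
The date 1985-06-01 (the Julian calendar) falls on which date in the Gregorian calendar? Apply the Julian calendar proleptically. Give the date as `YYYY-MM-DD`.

The Julian–Gregorian offset here is 13 days (Julian trailing).
1 June 1985 Julian + 13 days → 14 June 1985 Gregorian.

1985-06-14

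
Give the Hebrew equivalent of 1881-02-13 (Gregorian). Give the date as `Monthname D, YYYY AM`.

Julian Day Number of the source date = 2408125.
Converting JDN 2408125 to the Hebrew calendar gives 14 Adar I 5641 AM.

Adar I 14, 5641 AM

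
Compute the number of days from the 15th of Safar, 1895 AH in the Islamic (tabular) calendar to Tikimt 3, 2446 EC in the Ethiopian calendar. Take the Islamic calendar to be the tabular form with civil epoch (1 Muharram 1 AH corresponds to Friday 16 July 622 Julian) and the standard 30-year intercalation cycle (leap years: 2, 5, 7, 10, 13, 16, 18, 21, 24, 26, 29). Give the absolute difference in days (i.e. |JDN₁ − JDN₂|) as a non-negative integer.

2365

First date → JDN 2619654; second date → JDN 2617289.
The interval is |2619654 − 2617289| = 2365 days.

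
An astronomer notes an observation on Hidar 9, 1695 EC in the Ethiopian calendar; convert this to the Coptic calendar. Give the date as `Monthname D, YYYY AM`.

The source date corresponds to 16 November 1702 in the Gregorian calendar (JDN 2343022).
That day falls on 9 Hathor 1419 AM in the Coptic calendar.

Hathor 9, 1419 AM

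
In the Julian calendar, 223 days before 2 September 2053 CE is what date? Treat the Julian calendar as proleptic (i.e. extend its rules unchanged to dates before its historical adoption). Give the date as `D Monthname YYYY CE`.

The starting date is JDN 2471161; 2471161 − 223 = 2470938.
JDN 2470938 corresponds to 22 January 2053 CE.

22 January 2053 CE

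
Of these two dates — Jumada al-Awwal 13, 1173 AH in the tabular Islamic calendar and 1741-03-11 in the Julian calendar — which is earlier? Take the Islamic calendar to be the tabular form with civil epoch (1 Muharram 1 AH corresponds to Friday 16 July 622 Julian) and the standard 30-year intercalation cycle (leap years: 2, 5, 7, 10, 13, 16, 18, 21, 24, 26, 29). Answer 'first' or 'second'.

second

First date → JDN 2363888; second date → JDN 2357028.
JDN 2357028 < JDN 2363888, so the second date is earlier.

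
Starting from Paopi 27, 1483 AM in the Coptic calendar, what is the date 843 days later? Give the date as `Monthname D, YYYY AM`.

The starting date is JDN 2366386; 2366386 + 843 = 2367229.
JDN 2367229 corresponds to Meshir 19, 1485 AM.

Meshir 19, 1485 AM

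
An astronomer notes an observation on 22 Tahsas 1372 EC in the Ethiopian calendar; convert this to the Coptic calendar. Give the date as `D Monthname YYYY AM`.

22 Koiak 1096 AM

Both dates share Julian Day Number 2225090; in the Coptic calendar that is 22 Koiak 1096 AM.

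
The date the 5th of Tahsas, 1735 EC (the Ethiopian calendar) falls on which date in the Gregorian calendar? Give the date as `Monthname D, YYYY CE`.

December 12, 1742 CE

Both dates share Julian Day Number 2357658; in the Gregorian calendar that is 12 December 1742 CE.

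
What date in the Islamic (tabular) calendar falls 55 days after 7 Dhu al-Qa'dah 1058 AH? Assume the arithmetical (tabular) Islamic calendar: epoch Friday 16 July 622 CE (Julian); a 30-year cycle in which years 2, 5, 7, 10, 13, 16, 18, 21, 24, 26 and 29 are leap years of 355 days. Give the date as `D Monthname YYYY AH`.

3 Muharram 1059 AH

Counting 55 days forward from JDN 2323307 reaches JDN 2323362, which is 3 Muharram 1059 AH.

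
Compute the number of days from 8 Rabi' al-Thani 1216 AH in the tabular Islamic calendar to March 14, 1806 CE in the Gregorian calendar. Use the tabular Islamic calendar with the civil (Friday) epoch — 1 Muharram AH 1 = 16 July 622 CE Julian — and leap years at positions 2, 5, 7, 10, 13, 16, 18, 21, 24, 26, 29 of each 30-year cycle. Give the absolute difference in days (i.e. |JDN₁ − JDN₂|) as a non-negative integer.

First date → JDN 2379091; second date → JDN 2380760.
The interval is |2379091 − 2380760| = 1669 days.

1669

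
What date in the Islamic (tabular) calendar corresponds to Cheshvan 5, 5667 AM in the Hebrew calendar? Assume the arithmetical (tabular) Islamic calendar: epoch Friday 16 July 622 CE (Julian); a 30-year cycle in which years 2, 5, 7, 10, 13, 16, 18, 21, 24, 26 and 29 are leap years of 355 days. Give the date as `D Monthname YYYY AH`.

Julian Day Number of the source date = 2417508.
Converting JDN 2417508 to the tabular Islamic calendar gives 6 Ramadan 1324 AH.

6 Ramadan 1324 AH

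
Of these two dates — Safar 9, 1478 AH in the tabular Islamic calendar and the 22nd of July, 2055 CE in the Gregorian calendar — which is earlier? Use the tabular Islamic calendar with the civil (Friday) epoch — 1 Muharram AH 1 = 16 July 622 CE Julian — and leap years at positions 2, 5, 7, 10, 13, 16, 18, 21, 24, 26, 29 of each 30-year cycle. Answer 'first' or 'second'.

First date → JDN 2471878; second date → JDN 2471836.
JDN 2471836 < JDN 2471878, so the second date is earlier.

second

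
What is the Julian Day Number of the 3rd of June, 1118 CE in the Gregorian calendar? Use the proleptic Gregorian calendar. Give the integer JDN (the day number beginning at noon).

2129554

JDN 2400001 is 17 November 1858 CE (Gregorian), MJD 0; the target day is −270447 days from there, so JDN = 2129554.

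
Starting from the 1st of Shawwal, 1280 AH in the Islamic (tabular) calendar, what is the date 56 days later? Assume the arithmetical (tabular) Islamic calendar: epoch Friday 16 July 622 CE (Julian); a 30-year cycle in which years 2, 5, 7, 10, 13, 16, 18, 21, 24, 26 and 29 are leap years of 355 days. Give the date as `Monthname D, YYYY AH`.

The starting date is JDN 2401941; 2401941 + 56 = 2401997.
JDN 2401997 corresponds to Dhu al-Qa'dah 28, 1280 AH.

Dhu al-Qa'dah 28, 1280 AH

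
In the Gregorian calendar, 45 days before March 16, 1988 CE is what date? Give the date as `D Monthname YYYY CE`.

JDN of March 16, 1988 CE = 2447237.
2447237 − 45 = 2447192.
JDN 2447192 in the Gregorian calendar is 31 January 1988 CE.

31 January 1988 CE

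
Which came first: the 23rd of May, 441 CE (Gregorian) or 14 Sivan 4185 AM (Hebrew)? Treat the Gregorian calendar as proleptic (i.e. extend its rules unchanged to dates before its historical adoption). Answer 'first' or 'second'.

Converting both to JDN: 1882275 vs 1876427; the smaller is the second.

second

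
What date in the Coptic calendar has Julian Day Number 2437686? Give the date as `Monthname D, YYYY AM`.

Tobi 13, 1678 AM

The Gregorian equivalent of JDN 2437686 is 21 January 1962.
In the Coptic calendar that day is Tobi 13, 1678 AM.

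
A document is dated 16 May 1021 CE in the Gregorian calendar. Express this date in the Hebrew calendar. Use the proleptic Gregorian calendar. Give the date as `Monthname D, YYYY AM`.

Iyar 24, 4781 AM

Julian Day Number of the source date = 2094108.
Converting JDN 2094108 to the Hebrew calendar gives 24 Iyar 4781 AM.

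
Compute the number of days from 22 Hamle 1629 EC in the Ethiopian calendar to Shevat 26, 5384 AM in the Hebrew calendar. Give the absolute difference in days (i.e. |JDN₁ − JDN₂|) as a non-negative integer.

4909

First date → JDN 2319169; second date → JDN 2314260.
The interval is |2319169 − 2314260| = 4909 days.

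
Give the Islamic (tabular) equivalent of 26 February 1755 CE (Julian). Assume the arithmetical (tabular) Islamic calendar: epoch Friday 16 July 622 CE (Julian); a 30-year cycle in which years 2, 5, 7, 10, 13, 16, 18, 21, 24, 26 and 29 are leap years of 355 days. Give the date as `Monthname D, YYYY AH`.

Julian Day Number of the source date = 2362128.
Converting JDN 2362128 to the tabular Islamic calendar gives 25 Jumada al-Awwal 1168 AH.

Jumada al-Awwal 25, 1168 AH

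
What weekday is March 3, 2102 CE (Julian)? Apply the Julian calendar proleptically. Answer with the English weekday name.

Friday

Equivalently 17 March 2102 Gregorian, JDN 2488875.
Since JDN mod 7 = 4 (0 = Monday), the day is Friday.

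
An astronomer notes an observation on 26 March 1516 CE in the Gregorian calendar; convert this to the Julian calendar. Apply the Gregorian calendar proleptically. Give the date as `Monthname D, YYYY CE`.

March 16, 1516 CE

At this point the Julian calendar is 10 days behind the Gregorian.
26 March 1516 Gregorian − 10 days → 16 March 1516 Julian.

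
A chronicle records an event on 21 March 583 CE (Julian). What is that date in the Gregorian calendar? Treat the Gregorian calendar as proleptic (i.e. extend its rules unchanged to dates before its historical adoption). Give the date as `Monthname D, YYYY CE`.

The Julian–Gregorian offset here is 2 days (Julian trailing).
21 March 583 Julian + 2 days → 23 March 583 Gregorian.

March 23, 583 CE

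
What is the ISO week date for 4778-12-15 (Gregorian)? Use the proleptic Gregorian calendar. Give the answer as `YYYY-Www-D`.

4778-W50-5

The weekday is Friday (ISO weekday 5).
That Friday belongs to ISO week 50 of ISO year 4778.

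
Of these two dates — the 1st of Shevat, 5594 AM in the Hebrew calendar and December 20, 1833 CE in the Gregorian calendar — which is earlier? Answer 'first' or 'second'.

second

The two dates have Julian Day Numbers 2390925 and 2390903 respectively.
Since 2390903 < 2390925, the second date comes first.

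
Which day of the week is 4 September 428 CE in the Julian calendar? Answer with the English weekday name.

Tuesday

In the proleptic Gregorian calendar this is 5 September 428 (JDN 1877632).
JDN 1877632 mod 7 = 1, and JDN 0 was a Monday, so this is a Tuesday.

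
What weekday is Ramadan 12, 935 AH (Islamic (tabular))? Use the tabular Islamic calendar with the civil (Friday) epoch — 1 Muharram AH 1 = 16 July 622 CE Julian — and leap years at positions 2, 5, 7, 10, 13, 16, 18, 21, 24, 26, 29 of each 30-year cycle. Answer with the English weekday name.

Thursday

In the proleptic Gregorian calendar this is 30 May 1529 (JDN 2279665).
Since JDN mod 7 = 3 (0 = Monday), the day is Thursday.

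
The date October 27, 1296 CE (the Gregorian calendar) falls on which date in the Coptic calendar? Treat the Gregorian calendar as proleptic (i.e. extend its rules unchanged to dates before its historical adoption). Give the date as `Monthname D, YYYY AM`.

Paopi 23, 1013 AM

Julian Day Number of the source date = 2194715.
Converting JDN 2194715 to the Coptic calendar gives 23 Paopi 1013 AM.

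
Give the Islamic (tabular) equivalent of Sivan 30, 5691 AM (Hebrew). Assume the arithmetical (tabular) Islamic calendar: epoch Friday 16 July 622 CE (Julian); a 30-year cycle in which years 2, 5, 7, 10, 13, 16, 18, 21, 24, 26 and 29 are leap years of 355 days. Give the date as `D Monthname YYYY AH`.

28 Muharram 1350 AH

Julian Day Number of the source date = 2426508.
Converting JDN 2426508 to the tabular Islamic calendar gives 28 Muharram 1350 AH.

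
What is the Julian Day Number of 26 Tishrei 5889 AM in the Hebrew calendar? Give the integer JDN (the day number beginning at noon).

Equivalently 20 October 2128 (Gregorian).
JDN 2451545 is 1 January 2000 CE (Gregorian); the target day is +47044 days from there, so JDN = 2498589.

2498589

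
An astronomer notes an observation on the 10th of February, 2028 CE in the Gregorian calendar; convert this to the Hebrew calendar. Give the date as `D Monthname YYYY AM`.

Both dates share Julian Day Number 2461812; in the Hebrew calendar that is 13 Shevat 5788 AM.

13 Shevat 5788 AM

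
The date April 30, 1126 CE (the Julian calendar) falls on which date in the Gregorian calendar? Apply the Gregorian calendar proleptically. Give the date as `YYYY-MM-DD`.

1126-05-07

For dates in this range the Gregorian date is 7 days ahead of the Julian.
30 April 1126 Julian + 7 days → 7 May 1126 Gregorian.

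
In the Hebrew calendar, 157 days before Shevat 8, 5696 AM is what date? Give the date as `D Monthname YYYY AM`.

The starting date is JDN 2428200; 2428200 − 157 = 2428043.
JDN 2428043 corresponds to 29 Av 5695 AM.

29 Av 5695 AM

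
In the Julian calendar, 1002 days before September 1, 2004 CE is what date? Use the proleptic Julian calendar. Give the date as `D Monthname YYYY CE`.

4 December 2001 CE

Counting 1002 days back from JDN 2453263 reaches JDN 2452261, which is 4 December 2001 CE.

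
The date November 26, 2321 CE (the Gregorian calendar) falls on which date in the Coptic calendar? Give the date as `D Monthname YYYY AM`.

14 Hathor 2038 AM

Julian Day Number of the source date = 2569117.
Converting JDN 2569117 to the Coptic calendar gives 14 Hathor 2038 AM.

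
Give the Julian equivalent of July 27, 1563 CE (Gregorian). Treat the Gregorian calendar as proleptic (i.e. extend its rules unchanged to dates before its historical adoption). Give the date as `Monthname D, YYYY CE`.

July 17, 1563 CE

The Julian–Gregorian offset here is 10 days (Julian trailing).
27 July 1563 Gregorian − 10 days → 17 July 1563 Julian.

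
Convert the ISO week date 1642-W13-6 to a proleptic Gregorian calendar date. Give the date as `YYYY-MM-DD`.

1642-03-29

ISO week 1 of 1642 is the week containing the first Thursday of 1642.
Week 13, day 6 (Saturday) lands on 1642-03-29.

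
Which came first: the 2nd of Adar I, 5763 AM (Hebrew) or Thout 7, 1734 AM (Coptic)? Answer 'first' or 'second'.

The two dates have Julian Day Numbers 2452675 and 2458014 respectively.
Since 2452675 < 2458014, the first date comes first.

first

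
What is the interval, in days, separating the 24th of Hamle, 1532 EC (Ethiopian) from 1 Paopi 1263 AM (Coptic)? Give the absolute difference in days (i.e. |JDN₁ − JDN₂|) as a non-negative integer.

First date → JDN 2283742; second date → JDN 2286005.
The interval is |2283742 − 2286005| = 2263 days.

2263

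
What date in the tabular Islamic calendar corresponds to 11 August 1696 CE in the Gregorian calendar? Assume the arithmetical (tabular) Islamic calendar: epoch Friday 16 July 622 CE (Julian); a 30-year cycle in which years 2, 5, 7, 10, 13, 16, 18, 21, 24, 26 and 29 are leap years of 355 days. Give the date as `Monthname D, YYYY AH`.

Julian Day Number of the source date = 2340735.
Converting JDN 2340735 to the tabular Islamic calendar gives 12 Muharram 1108 AH.

Muharram 12, 1108 AH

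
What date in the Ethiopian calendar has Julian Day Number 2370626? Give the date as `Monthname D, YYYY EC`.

Sene 9, 1770 EC

The Gregorian equivalent of JDN 2370626 is 14 June 1778.
In the Ethiopian calendar that day is Sene 9, 1770 EC.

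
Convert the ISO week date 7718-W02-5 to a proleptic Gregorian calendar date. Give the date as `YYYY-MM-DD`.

ISO week 1 of 7718 is the week containing the first Thursday of 7718.
Week 2, day 5 (Friday) lands on 7718-01-14.

7718-01-14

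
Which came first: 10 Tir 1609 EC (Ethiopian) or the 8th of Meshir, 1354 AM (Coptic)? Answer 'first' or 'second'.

first

The two dates have Julian Day Numbers 2311672 and 2319370 respectively.
Since 2311672 < 2319370, the first date comes first.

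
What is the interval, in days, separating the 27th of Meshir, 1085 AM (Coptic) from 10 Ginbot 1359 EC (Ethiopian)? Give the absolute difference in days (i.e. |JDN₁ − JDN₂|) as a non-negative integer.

JDN of the first date = 2221137.
JDN of the second date = 2220479.
|2220479 − 2221137| = 658.

658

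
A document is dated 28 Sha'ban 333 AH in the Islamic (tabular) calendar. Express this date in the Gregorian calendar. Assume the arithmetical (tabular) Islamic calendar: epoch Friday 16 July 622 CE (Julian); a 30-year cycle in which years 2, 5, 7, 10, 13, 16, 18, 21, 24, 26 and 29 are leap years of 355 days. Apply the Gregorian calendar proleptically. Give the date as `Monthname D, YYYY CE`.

April 20, 945 CE

Julian Day Number of the source date = 2066324.
Converting JDN 2066324 to the Gregorian calendar gives 20 April 945 CE.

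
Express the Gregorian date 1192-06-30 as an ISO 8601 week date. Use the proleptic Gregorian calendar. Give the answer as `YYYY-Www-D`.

1192-W27-2

The weekday is Tuesday (ISO weekday 2).
That Tuesday belongs to ISO week 27 of ISO year 1192.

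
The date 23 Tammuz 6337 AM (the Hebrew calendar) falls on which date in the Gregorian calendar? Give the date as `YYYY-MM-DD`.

2577-07-11

Julian Day Number of the source date = 2662482.
Converting JDN 2662482 to the Gregorian calendar gives 11 July 2577 CE.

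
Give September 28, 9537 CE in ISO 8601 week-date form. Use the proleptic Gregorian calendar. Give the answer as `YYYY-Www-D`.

The weekday is Tuesday (ISO weekday 2).
That Tuesday belongs to ISO week 39 of ISO year 9537.

9537-W39-2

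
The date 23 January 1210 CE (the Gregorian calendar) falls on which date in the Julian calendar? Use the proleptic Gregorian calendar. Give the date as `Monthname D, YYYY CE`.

For dates in this range the Gregorian date is 7 days ahead of the Julian.
23 January 1210 Gregorian − 7 days → 16 January 1210 Julian.

January 16, 1210 CE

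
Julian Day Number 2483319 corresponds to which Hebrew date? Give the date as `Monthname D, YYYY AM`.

Tevet 24, 5847 AM

JDN 2483319 is 29 December 2086 in the Gregorian calendar.
In the Hebrew calendar that day is Tevet 24, 5847 AM.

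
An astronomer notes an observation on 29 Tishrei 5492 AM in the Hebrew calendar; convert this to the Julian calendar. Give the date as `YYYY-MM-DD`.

1731-10-18

Julian Day Number of the source date = 2353596.
Converting JDN 2353596 to the Julian calendar gives 18 October 1731 CE.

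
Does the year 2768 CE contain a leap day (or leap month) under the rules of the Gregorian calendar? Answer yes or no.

2768 is divisible by 4 and not by 100, so it is a leap year.

yes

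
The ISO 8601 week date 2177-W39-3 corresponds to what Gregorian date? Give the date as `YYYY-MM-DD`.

2177-09-24

ISO week 1 of 2177 is the week containing the first Thursday of 2177.
Week 39, day 3 (Wednesday) lands on 2177-09-24.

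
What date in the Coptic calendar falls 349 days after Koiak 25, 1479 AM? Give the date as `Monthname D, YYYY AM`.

Koiak 8, 1480 AM

The starting date is JDN 2364983; 2364983 + 349 = 2365332.
JDN 2365332 corresponds to Koiak 8, 1480 AM.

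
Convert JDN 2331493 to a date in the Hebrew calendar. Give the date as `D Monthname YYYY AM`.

JDN 2331493 is 23 April 1671 in the Gregorian calendar.
In the Hebrew calendar that day is 13 Iyar 5431 AM.

13 Iyar 5431 AM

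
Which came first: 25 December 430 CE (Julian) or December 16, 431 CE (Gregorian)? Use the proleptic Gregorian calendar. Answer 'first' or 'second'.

first

The two dates have Julian Day Numbers 1878474 and 1878829 respectively.
Since 1878474 < 1878829, the first date comes first.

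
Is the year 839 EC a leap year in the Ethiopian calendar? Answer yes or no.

yes

839 mod 4 = 3; in the Ethiopian calendar a year is leap when year mod 4 = 3, so it is a leap year.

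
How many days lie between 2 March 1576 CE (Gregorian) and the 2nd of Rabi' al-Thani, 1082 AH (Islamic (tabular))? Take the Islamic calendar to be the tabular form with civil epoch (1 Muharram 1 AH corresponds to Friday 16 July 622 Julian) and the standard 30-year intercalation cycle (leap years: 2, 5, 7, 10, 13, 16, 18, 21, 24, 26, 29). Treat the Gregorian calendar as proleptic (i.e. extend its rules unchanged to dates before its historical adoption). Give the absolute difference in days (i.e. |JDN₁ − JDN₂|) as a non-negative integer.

34857

JDN of the first date = 2296743.
JDN of the second date = 2331600.
|2331600 − 2296743| = 34857.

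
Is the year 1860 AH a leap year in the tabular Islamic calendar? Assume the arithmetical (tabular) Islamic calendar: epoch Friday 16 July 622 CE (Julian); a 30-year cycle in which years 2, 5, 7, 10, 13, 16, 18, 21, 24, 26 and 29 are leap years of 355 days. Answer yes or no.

no

Year 1860 AH is year 30 of its 30-year cycle; leap positions are 2, 5, 7, 10, 13, 16, 18, 21, 24, 26, 29, so it is a common year (354 days).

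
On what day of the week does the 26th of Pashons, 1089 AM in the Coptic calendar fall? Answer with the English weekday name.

This is JDN 2222687 (29 May 1373 Gregorian).
JDN 2222687 mod 7 = 5, and JDN 0 was a Monday, so this is a Saturday.

Saturday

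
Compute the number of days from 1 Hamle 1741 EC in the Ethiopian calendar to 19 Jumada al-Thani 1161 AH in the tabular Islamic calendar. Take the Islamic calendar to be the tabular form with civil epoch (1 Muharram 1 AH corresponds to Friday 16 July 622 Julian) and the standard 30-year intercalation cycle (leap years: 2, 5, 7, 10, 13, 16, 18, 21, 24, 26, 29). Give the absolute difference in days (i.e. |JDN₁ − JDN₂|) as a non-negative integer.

385

First date → JDN 2360056; second date → JDN 2359671.
The interval is |2360056 − 2359671| = 385 days.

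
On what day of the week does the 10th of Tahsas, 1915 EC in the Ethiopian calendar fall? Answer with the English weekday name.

Tuesday

This is JDN 2423408 (19 December 1922 Gregorian).
Since JDN mod 7 = 1 (0 = Monday), the day is Tuesday.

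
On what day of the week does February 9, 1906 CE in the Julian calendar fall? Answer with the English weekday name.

In the Gregorian calendar this is 22 February 1906 (JDN 2417264).
JDN 2417264 mod 7 = 3, and JDN 0 was a Monday, so this is a Thursday.

Thursday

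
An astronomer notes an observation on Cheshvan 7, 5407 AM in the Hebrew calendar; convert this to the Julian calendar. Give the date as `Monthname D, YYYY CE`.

October 6, 1646 CE

The source date corresponds to 16 October 1646 in the Gregorian calendar (JDN 2322538).
That day falls on 6 October 1646 CE in the Julian calendar.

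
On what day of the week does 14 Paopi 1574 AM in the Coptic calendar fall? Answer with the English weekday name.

Friday

Equivalently 23 October 1857 Gregorian, JDN 2399611.
JDN 2399611 mod 7 = 4, and JDN 0 was a Monday, so this is a Friday.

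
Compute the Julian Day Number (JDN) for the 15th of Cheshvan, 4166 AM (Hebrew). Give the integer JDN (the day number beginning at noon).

1869282

Equivalently 26 October 405 (proleptic Gregorian).
JDN 2299161 is 15 October 1582 CE (Gregorian); the target day is −429879 days from there, so JDN = 1869282.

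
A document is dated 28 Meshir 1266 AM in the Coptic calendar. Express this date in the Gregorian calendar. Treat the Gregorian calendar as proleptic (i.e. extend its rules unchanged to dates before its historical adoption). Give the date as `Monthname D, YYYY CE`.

Julian Day Number of the source date = 2287248.
Converting JDN 2287248 to the Gregorian calendar gives 4 March 1550 CE.

March 4, 1550 CE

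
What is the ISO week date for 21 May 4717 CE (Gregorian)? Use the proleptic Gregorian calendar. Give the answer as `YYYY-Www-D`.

The weekday is Monday (ISO weekday 1).
That Monday belongs to ISO week 21 of ISO year 4717.

4717-W21-1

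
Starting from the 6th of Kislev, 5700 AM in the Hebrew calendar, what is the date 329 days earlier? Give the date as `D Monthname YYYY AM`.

2 Tevet 5699 AM

The starting date is JDN 2429586; 2429586 − 329 = 2429257.
JDN 2429257 corresponds to 2 Tevet 5699 AM.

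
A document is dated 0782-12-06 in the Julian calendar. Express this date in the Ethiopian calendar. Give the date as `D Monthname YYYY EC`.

10 Tahsas 775 EC

Both dates share Julian Day Number 2007023; in the Ethiopian calendar that is 10 Tahsas 775 EC.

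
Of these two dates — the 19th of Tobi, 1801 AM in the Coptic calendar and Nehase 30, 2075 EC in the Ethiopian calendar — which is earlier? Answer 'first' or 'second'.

Converting both to JDN: 2482618 vs 2482108; the smaller is the second.

second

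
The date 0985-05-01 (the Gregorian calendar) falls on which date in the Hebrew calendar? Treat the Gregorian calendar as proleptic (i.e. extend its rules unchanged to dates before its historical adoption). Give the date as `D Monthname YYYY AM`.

4 Iyar 4745 AM

Both dates share Julian Day Number 2080945; in the Hebrew calendar that is 4 Iyar 4745 AM.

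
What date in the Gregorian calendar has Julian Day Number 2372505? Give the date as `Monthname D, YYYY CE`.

August 6, 1783 CE

Counting from JDN 2299161 = 15 Oct 1582 gives an offset of 73344 days.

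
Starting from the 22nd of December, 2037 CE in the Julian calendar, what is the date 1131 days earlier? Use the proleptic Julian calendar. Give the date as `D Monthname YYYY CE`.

17 November 2034 CE

The starting date is JDN 2465428; 2465428 − 1131 = 2464297.
JDN 2464297 corresponds to 17 November 2034 CE.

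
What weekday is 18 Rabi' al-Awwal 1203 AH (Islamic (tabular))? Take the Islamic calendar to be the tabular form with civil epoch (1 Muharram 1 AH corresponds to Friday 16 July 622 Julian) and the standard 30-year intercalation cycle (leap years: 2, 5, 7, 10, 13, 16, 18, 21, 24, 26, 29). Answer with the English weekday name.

This is JDN 2374465 (17 December 1788 Gregorian).
Since JDN mod 7 = 2 (0 = Monday), the day is Wednesday.

Wednesday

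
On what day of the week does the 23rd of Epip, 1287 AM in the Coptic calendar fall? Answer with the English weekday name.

Tuesday

This is JDN 2295063 (27 July 1571 Gregorian).
Since JDN mod 7 = 1 (0 = Monday), the day is Tuesday.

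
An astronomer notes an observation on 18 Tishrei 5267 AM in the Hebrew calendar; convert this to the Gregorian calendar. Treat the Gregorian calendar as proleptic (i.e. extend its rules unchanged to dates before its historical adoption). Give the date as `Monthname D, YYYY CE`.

October 16, 1506 CE

Julian Day Number of the source date = 2271403.
Converting JDN 2271403 to the Gregorian calendar gives 16 October 1506 CE.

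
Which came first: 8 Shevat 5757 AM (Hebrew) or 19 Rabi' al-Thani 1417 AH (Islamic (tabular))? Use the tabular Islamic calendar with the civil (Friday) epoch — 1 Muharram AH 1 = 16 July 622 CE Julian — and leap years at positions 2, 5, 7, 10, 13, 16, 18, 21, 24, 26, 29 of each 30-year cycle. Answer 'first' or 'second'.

second

First date → JDN 2450465; second date → JDN 2450330.
JDN 2450330 < JDN 2450465, so the second date is earlier.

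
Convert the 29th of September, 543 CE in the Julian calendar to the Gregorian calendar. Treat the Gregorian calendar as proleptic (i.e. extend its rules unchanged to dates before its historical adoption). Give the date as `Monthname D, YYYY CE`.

For dates in this range the Gregorian date is 2 days ahead of the Julian.
29 September 543 Julian + 2 days → 1 October 543 Gregorian.

October 1, 543 CE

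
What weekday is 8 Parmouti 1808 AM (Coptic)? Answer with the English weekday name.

Wednesday

In the Gregorian calendar this is 16 April 2092 (JDN 2485254).
Since JDN mod 7 = 2 (0 = Monday), the day is Wednesday.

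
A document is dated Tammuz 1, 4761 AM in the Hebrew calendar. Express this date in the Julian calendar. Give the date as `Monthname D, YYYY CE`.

Both dates share Julian Day Number 2086850; in the Julian calendar that is 26 June 1001 CE.

June 26, 1001 CE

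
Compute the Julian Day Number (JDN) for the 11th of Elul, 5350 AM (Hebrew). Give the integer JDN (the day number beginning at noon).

2302048

In the Gregorian calendar the same day is 10 September 1590.
JDN 2451545 is 1 January 2000 CE (Gregorian); the target day is −149497 days from there, so JDN = 2302048.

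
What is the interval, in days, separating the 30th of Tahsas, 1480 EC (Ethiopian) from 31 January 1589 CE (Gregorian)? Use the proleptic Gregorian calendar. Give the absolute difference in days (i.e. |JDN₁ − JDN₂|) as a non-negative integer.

36916

JDN of the first date = 2264545.
JDN of the second date = 2301461.
|2301461 − 2264545| = 36916.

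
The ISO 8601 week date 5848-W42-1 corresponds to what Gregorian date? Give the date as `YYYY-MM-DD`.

5848-10-16

ISO week 1 of 5848 is the week containing the first Thursday of 5848.
Week 42, day 1 (Monday) lands on 5848-10-16.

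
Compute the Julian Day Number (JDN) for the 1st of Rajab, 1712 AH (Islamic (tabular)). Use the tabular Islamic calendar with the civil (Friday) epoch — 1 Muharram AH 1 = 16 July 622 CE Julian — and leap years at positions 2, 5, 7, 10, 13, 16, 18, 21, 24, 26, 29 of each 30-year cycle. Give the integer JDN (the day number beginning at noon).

2554938

Equivalently 30 January 2283 (Gregorian).
JDN 2299161 is 15 October 1582 CE (Gregorian); the target day is +255777 days from there, so JDN = 2554938.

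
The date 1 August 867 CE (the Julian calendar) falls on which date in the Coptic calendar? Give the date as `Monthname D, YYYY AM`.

Mesori 8, 583 AM

Both dates share Julian Day Number 2037942; in the Coptic calendar that is 8 Mesori 583 AM.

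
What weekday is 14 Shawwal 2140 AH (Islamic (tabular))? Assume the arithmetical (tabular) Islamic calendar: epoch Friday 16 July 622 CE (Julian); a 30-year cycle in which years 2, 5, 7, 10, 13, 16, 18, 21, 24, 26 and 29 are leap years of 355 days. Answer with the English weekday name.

Equivalently 13 August 2698 Gregorian, JDN 2706709.
JDN 2706709 mod 7 = 5, and JDN 0 was a Monday, so this is a Saturday.

Saturday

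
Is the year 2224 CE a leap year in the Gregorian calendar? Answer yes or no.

yes

2224 is divisible by 4 and not by 100, so it is a leap year.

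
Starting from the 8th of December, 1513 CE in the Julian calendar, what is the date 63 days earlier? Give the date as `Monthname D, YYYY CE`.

JDN of the 8th of December, 1513 CE = 2274023.
2274023 − 63 = 2273960.
JDN 2273960 in the Julian calendar is October 6, 1513 CE.

October 6, 1513 CE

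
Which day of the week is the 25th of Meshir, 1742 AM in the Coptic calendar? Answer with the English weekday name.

Wednesday

Equivalently 4 March 2026 Gregorian, JDN 2461104.
2461104 ≡ 2 (mod 7); counting from Monday = 0 gives Wednesday.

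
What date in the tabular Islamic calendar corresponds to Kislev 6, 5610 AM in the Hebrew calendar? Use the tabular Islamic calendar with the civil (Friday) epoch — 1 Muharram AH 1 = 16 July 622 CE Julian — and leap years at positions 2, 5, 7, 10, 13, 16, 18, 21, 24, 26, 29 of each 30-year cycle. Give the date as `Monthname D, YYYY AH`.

Muharram 5, 1266 AH

Both dates share Julian Day Number 2396718; in the tabular Islamic calendar that is 5 Muharram 1266 AH.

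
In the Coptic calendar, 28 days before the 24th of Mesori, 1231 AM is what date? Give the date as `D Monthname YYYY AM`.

26 Epip 1231 AM

JDN of the 24th of Mesori, 1231 AM = 2274640.
2274640 − 28 = 2274612.
JDN 2274612 in the Coptic calendar is 26 Epip 1231 AM.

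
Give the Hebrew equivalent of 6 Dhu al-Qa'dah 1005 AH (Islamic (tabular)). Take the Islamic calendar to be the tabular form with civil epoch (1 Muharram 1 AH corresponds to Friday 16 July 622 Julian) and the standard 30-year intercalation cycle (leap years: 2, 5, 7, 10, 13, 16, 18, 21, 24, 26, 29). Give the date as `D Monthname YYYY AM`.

Both dates share Julian Day Number 2304524; in the Hebrew calendar that is 5 Tammuz 5357 AM.

5 Tammuz 5357 AM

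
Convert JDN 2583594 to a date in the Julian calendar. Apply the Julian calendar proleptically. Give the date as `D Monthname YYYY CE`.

JDN 2583594 is 16 July 2361 in the Gregorian calendar.
In the Julian calendar that day is 30 June 2361 CE.

30 June 2361 CE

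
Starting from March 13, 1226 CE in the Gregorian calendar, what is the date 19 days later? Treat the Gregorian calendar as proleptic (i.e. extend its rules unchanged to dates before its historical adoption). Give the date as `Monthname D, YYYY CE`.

The starting date is JDN 2168919; 2168919 + 19 = 2168938.
JDN 2168938 corresponds to April 1, 1226 CE.

April 1, 1226 CE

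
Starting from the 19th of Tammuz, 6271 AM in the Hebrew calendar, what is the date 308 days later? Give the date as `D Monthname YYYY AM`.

3 Sivan 6272 AM

Counting 308 days forward from JDN 2638380 reaches JDN 2638688, which is 3 Sivan 6272 AM.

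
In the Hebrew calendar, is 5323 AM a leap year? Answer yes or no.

yes

Hebrew year 5323 is year 3 of its 19-year Metonic cycle; leap years are at positions 3, 6, 8, 11, 14, 17, 19, so it is a leap year (13 months).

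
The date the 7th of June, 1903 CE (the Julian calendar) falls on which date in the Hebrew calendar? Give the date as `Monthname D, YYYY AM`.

Julian Day Number of the source date = 2416286.
Converting JDN 2416286 to the Hebrew calendar gives 25 Sivan 5663 AM.

Sivan 25, 5663 AM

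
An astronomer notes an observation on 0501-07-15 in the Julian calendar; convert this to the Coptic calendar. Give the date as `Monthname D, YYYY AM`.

Julian Day Number of the source date = 1904244.
Converting JDN 1904244 to the Coptic calendar gives 21 Epip 217 AM.

Epip 21, 217 AM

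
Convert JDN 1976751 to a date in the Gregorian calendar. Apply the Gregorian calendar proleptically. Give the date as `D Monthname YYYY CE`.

JDN 2451545 is 1 Jan 2000; 1976751 is −474794 days from there.

22 January 700 CE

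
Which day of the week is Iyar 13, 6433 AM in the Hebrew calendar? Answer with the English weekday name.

Thursday

Equivalently 22 May 2673 Gregorian, JDN 2697495.
JDN 2697495 mod 7 = 3, and JDN 0 was a Monday, so this is a Thursday.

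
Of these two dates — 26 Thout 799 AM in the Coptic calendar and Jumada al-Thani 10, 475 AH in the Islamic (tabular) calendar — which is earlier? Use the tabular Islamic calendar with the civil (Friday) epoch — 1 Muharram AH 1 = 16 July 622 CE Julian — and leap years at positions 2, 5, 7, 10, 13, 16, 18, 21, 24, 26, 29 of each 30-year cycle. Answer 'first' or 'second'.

first

First date → JDN 2116524; second date → JDN 2116567.
JDN 2116524 < JDN 2116567, so the first date is earlier.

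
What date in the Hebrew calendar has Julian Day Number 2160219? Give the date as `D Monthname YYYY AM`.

JDN 2160219 is 18 May 1202 in the proleptic Gregorian calendar.
In the Hebrew calendar that day is 17 Iyar 4962 AM.

17 Iyar 4962 AM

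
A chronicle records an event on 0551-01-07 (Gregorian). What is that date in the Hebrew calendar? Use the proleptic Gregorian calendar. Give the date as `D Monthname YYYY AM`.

13 Shevat 4311 AM

Julian Day Number of the source date = 1922315.
Converting JDN 1922315 to the Hebrew calendar gives 13 Shevat 4311 AM.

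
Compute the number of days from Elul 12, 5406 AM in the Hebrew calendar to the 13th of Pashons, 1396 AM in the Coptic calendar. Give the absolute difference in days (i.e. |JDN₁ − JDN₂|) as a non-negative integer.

12322

JDN of the first date = 2322484.
JDN of the second date = 2334806.
|2334806 − 2322484| = 12322.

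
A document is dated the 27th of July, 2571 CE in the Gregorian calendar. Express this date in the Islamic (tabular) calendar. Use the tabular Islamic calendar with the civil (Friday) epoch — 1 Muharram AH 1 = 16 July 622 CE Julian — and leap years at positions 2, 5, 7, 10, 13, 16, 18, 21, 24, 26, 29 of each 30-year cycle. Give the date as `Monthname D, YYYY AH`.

Julian Day Number of the source date = 2660306.
Converting JDN 2660306 to the tabular Islamic calendar gives 4 Dhu al-Qa'dah 2009 AH.

Dhu al-Qa'dah 4, 2009 AH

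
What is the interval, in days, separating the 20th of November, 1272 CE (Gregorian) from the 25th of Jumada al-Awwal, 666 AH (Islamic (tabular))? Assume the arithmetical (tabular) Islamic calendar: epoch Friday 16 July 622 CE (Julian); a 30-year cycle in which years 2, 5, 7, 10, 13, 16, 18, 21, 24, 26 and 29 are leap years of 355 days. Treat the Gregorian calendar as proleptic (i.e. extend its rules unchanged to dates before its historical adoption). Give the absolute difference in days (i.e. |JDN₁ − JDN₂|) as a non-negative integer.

1737

JDN of the first date = 2185973.
JDN of the second date = 2184236.
|2184236 − 2185973| = 1737.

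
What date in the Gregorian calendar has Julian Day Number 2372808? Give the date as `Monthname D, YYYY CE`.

Counting from JDN 2299161 = 15 Oct 1582 gives an offset of 73647 days.

June 4, 1784 CE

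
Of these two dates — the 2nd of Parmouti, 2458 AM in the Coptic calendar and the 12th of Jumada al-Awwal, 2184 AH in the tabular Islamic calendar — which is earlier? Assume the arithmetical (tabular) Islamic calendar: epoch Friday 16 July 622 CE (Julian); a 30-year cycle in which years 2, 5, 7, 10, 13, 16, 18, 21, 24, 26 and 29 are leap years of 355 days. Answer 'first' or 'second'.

First date → JDN 2722660; second date → JDN 2722151.
JDN 2722151 < JDN 2722660, so the second date is earlier.

second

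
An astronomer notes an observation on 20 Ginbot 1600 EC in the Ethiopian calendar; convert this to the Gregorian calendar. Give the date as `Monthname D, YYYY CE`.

Julian Day Number of the source date = 2308515.
Converting JDN 2308515 to the Gregorian calendar gives 25 May 1608 CE.

May 25, 1608 CE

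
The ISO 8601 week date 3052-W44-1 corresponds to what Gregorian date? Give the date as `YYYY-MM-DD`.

3052-10-25

ISO week 1 of 3052 is the week containing the first Thursday of 3052.
Week 44, day 1 (Monday) lands on 3052-10-25.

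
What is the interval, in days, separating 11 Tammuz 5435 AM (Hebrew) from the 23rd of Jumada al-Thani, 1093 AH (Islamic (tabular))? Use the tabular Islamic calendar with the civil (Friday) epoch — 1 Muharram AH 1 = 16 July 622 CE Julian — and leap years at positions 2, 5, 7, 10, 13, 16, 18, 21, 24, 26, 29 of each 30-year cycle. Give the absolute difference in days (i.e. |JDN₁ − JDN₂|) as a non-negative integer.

2551

First date → JDN 2333027; second date → JDN 2335578.
The interval is |2333027 − 2335578| = 2551 days.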